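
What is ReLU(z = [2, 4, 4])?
h = [2, 4, 4]

ReLU applied element-wise: max(0,2)=2, max(0,4)=4, max(0,4)=4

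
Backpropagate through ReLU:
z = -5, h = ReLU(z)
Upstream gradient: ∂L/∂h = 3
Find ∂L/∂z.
∂L/∂z = 0

h = ReLU(-5) = 0
Since z < 0: ∂h/∂z = 0
∂L/∂z = ∂L/∂h · ∂h/∂z = 3 × 0 = 0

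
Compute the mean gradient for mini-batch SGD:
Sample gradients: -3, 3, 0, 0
Average gradient = 0

Average = (1/4)(-3 + 3 + 0 + 0) = 0/4 = 0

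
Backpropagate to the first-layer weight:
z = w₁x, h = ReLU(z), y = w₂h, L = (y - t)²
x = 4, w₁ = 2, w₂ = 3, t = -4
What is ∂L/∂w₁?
∂L/∂w₁ = 672

Forward pass:
z = w₁x = 2×4 = 8
h = ReLU(8) = 8
y = w₂h = 3×8 = 24

Backward pass:
∂L/∂y = 2(y - t) = 2(24 - -4) = 56
∂y/∂h = w₂ = 3
∂h/∂z = 1 (ReLU derivative)
∂z/∂w₁ = x = 4

∂L/∂w₁ = 56 × 3 × 1 × 4 = 672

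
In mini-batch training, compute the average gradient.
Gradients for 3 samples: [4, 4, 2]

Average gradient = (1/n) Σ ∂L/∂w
Average gradient = 3.333

Average = (1/3)(4 + 4 + 2) = 10/3 = 3.333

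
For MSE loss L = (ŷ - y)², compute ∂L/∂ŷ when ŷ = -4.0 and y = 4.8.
∂L/∂ŷ = -17.6

∂L/∂ŷ = 2(ŷ - y) = 2(-4.0 - 4.8) = 2(-8.8) = -17.6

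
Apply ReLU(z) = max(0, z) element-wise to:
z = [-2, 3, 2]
h = [0, 3, 2]

ReLU applied element-wise: max(0,-2)=0, max(0,3)=3, max(0,2)=2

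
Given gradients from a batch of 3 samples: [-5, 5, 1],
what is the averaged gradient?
Average gradient = 0.3333

Average = (1/3)(-5 + 5 + 1) = 1/3 = 0.3333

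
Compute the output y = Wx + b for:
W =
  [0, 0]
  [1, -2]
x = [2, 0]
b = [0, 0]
y = [0, 2]

Wx = [0×2 + 0×0, 1×2 + -2×0]
   = [0, 2]
y = Wx + b = [0 + 0, 2 + 0] = [0, 2]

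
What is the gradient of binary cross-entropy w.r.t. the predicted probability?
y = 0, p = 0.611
∂L/∂p = 2.571

∂L/∂p = -y/p + (1-y)/(1-p) = 0 + 1/0.389 = 2.571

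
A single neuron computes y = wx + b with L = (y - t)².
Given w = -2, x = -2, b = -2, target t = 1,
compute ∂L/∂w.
∂L/∂w = -4

y = wx + b = (-2)(-2) + -2 = 2
∂L/∂y = 2(y - t) = 2(2 - 1) = 2
∂y/∂w = x = -2
∂L/∂w = ∂L/∂y · ∂y/∂w = 2 × -2 = -4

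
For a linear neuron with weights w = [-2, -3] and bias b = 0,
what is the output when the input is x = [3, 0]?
y = -6

y = (-2)(3) + (-3)(0) + 0 = -6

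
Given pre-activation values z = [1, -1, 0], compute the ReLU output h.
h = [1, 0, 0]

ReLU applied element-wise: max(0,1)=1, max(0,-1)=0, max(0,0)=0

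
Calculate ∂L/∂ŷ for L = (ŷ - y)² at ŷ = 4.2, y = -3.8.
∂L/∂ŷ = 16.0

∂L/∂ŷ = 2(ŷ - y) = 2(4.2 - -3.8) = 2(8.0) = 16.0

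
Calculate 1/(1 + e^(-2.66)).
0.9346

sigmoid(2.66) = 1/(1 + e^(-2.66)) = 1/(1 + 0.06995) = 0.9346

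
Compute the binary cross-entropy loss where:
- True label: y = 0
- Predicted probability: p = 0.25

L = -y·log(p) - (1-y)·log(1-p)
L = 0.2877

L = -0·log(0.25) - 1·log(0.75) = -log(0.75) = 0.2877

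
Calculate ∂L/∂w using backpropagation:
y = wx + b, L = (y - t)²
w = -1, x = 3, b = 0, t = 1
∂L/∂w = -24

y = wx + b = (-1)(3) + 0 = -3
∂L/∂y = 2(y - t) = 2(-3 - 1) = -8
∂y/∂w = x = 3
∂L/∂w = ∂L/∂y · ∂y/∂w = -8 × 3 = -24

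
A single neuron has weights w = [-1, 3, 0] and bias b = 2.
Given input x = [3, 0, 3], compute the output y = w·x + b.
y = -1

y = (-1)(3) + (3)(0) + (0)(3) + 2 = -1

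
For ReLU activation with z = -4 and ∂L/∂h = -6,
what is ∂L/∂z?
∂L/∂z = 0

h = ReLU(-4) = 0
Since z < 0: ∂h/∂z = 0
∂L/∂z = ∂L/∂h · ∂h/∂z = -6 × 0 = 0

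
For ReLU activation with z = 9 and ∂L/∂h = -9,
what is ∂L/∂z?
∂L/∂z = -9

h = ReLU(9) = 9
Since z > 0: ∂h/∂z = 1
∂L/∂z = ∂L/∂h · ∂h/∂z = -9 × 1 = -9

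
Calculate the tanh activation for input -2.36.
-0.9823

tanh(-2.36) = (e^(-2.36) - e^(2.36))/(e^(-2.36) + e^(2.36)) = -0.9823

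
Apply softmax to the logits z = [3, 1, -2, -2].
p = [0.8705, 0.1178, 0.0059, 0.0059]

exp(z) = [20.09, 2.718, 0.1353, 0.1353]
Sum = 23.07
p = [0.8705, 0.1178, 0.0059, 0.0059]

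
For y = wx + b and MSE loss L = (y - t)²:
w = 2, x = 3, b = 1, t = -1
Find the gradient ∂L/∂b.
∂L/∂b = 16

y = wx + b = (2)(3) + 1 = 7
∂L/∂y = 2(y - t) = 2(7 - -1) = 16
∂y/∂b = 1
∂L/∂b = ∂L/∂y · ∂y/∂b = 16 × 1 = 16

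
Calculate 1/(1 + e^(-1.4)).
0.8022

sigmoid(1.4) = 1/(1 + e^(-1.4)) = 1/(1 + 0.2466) = 0.8022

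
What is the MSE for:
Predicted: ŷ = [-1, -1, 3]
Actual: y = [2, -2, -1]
MSE = 8.667

MSE = (1/3)((-1-2)² + (-1--2)² + (3--1)²) = (1/3)(9 + 1 + 16) = 8.667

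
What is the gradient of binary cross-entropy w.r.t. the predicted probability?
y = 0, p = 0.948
∂L/∂p = 19.23

∂L/∂p = -y/p + (1-y)/(1-p) = 0 + 1/0.052 = 19.23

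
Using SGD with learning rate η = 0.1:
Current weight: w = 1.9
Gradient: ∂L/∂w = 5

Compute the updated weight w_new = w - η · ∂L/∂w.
w_new = 1.4

w_new = w - η·∂L/∂w = 1.9 - 0.1×(5) = 1.9 - (0.5) = 1.4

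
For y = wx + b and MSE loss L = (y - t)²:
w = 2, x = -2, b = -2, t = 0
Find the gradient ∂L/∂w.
∂L/∂w = 24

y = wx + b = (2)(-2) + -2 = -6
∂L/∂y = 2(y - t) = 2(-6 - 0) = -12
∂y/∂w = x = -2
∂L/∂w = ∂L/∂y · ∂y/∂w = -12 × -2 = 24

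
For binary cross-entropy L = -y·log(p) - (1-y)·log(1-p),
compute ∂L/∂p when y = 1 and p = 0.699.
∂L/∂p = -1.431

∂L/∂p = -y/p + (1-y)/(1-p) = -1/0.699 + 0 = -1.431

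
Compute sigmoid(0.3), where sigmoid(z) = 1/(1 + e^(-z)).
0.5744

sigmoid(0.3) = 1/(1 + e^(-0.3)) = 1/(1 + 0.7408) = 0.5744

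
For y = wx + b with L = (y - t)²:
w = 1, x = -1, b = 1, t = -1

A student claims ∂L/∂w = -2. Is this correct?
Correct

y = (1)(-1) + 1 = 0
∂L/∂y = 2(y - t) = 2(0 - -1) = 2
∂y/∂w = x = -1
∂L/∂w = 2 × -1 = -2

Claimed value: -2
Correct: The correct gradient is -2.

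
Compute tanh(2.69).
0.9908

tanh(2.69) = (e^(2.69) - e^(-2.69))/(e^(2.69) + e^(-2.69)) = 0.9908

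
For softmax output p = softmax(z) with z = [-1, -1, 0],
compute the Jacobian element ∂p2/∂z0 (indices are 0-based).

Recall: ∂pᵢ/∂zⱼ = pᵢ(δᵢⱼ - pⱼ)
∂p2/∂z0 = -0.1221

p = softmax(z) = [0.2119, 0.2119, 0.5761]
p2 = 0.5761, p0 = 0.2119

∂p2/∂z0 = -p2 × p0 = -0.5761 × 0.2119 = -0.1221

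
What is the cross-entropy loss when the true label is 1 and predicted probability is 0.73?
L = 0.3147

L = -1·log(0.73) - 0·log(0.27) = -log(0.73) = 0.3147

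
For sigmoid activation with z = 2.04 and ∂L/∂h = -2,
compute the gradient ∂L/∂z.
∂L/∂z = -0.2037

σ(2.04) = 0.8849
σ'(2.04) = σ(2.04)(1 - σ(2.04)) = 0.8849 × 0.1151 = 0.1018
∂L/∂z = ∂L/∂h · σ'(z) = -2 × 0.1018 = -0.2037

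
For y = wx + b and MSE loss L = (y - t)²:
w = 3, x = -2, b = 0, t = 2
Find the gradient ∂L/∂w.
∂L/∂w = 32

y = wx + b = (3)(-2) + 0 = -6
∂L/∂y = 2(y - t) = 2(-6 - 2) = -16
∂y/∂w = x = -2
∂L/∂w = ∂L/∂y · ∂y/∂w = -16 × -2 = 32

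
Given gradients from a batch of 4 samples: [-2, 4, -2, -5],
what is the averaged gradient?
Average gradient = -1.25

Average = (1/4)(-2 + 4 + -2 + -5) = -5/4 = -1.25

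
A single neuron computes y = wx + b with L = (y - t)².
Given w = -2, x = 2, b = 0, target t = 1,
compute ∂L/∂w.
∂L/∂w = -20

y = wx + b = (-2)(2) + 0 = -4
∂L/∂y = 2(y - t) = 2(-4 - 1) = -10
∂y/∂w = x = 2
∂L/∂w = ∂L/∂y · ∂y/∂w = -10 × 2 = -20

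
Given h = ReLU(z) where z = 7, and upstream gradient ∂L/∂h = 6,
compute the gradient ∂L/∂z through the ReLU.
∂L/∂z = 6

h = ReLU(7) = 7
Since z > 0: ∂h/∂z = 1
∂L/∂z = ∂L/∂h · ∂h/∂z = 6 × 1 = 6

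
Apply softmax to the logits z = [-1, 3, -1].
p = [0.0177, 0.9647, 0.0177]

exp(z) = [0.3679, 20.09, 0.3679]
Sum = 20.82
p = [0.0177, 0.9647, 0.0177]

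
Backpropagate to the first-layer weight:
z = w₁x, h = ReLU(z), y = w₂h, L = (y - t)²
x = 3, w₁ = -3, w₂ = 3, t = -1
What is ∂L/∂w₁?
∂L/∂w₁ = 0

Forward pass:
z = w₁x = -3×3 = -9
h = ReLU(-9) = 0
y = w₂h = 3×0 = 0

Backward pass:
∂L/∂y = 2(y - t) = 2(0 - -1) = 2
∂y/∂h = w₂ = 3
∂h/∂z = 0 (ReLU derivative)
∂z/∂w₁ = x = 3

∂L/∂w₁ = 2 × 3 × 0 × 3 = 0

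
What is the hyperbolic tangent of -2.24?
-0.9776

tanh(-2.24) = (e^(-2.24) - e^(2.24))/(e^(-2.24) + e^(2.24)) = -0.9776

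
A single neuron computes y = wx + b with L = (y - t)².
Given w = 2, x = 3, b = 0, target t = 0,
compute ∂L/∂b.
∂L/∂b = 12

y = wx + b = (2)(3) + 0 = 6
∂L/∂y = 2(y - t) = 2(6 - 0) = 12
∂y/∂b = 1
∂L/∂b = ∂L/∂y · ∂y/∂b = 12 × 1 = 12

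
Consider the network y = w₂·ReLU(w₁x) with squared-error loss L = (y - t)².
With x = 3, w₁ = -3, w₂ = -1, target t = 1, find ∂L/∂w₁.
∂L/∂w₁ = 0

Forward pass:
z = w₁x = -3×3 = -9
h = ReLU(-9) = 0
y = w₂h = -1×0 = 0

Backward pass:
∂L/∂y = 2(y - t) = 2(0 - 1) = -2
∂y/∂h = w₂ = -1
∂h/∂z = 0 (ReLU derivative)
∂z/∂w₁ = x = 3

∂L/∂w₁ = -2 × -1 × 0 × 3 = 0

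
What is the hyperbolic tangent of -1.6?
-0.9217

tanh(-1.6) = (e^(-1.6) - e^(1.6))/(e^(-1.6) + e^(1.6)) = -0.9217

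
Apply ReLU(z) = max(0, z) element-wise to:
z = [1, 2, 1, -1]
h = [1, 2, 1, 0]

ReLU applied element-wise: max(0,1)=1, max(0,2)=2, max(0,1)=1, max(0,-1)=0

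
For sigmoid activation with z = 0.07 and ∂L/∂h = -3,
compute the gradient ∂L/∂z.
∂L/∂z = -0.7491

σ(0.07) = 0.5175
σ'(0.07) = σ(0.07)(1 - σ(0.07)) = 0.5175 × 0.4825 = 0.2497
∂L/∂z = ∂L/∂h · σ'(z) = -3 × 0.2497 = -0.7491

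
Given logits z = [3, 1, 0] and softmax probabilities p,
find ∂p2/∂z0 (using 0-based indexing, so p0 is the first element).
∂p2/∂z0 = -0.03545

p = softmax(z) = [0.8438, 0.1142, 0.04201]
p2 = 0.04201, p0 = 0.8438

∂p2/∂z0 = -p2 × p0 = -0.04201 × 0.8438 = -0.03545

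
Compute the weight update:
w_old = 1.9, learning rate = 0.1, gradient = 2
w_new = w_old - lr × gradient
w_new = 1.7

w_new = w - η·∂L/∂w = 1.9 - 0.1×(2) = 1.9 - (0.2) = 1.7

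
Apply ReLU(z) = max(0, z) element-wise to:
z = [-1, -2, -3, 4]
h = [0, 0, 0, 4]

ReLU applied element-wise: max(0,-1)=0, max(0,-2)=0, max(0,-3)=0, max(0,4)=4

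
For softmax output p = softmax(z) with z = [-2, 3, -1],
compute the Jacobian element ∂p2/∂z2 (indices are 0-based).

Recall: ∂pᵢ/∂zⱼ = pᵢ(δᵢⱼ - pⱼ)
∂p2/∂z2 = 0.01755

p = softmax(z) = [0.006573, 0.9756, 0.01787]
p2 = 0.01787

∂p2/∂z2 = p2(1 - p2) = 0.01787 × (1 - 0.01787) = 0.01755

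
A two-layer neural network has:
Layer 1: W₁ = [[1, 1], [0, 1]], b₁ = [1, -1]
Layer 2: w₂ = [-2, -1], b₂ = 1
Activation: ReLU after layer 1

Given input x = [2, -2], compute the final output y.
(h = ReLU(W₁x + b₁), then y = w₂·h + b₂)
y = -1

Layer 1 pre-activation: z₁ = [1, -3]
After ReLU: h = [1, 0]
Layer 2 output: y = -2×1 + -1×0 + 1 = -1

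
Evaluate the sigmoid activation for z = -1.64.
0.1625

sigmoid(-1.64) = 1/(1 + e^(1.64)) = 1/(1 + 5.155) = 0.1625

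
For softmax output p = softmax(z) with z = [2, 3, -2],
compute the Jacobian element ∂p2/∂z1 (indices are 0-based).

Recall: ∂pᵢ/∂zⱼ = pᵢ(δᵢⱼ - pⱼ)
∂p2/∂z1 = -0.003566

p = softmax(z) = [0.2676, 0.7275, 0.004902]
p2 = 0.004902, p1 = 0.7275

∂p2/∂z1 = -p2 × p1 = -0.004902 × 0.7275 = -0.003566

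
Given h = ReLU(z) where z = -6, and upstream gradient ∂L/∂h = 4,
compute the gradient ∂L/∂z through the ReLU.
∂L/∂z = 0

h = ReLU(-6) = 0
Since z < 0: ∂h/∂z = 0
∂L/∂z = ∂L/∂h · ∂h/∂z = 4 × 0 = 0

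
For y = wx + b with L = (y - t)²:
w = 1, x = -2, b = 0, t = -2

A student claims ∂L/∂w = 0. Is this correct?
Correct

y = (1)(-2) + 0 = -2
∂L/∂y = 2(y - t) = 2(-2 - -2) = 0
∂y/∂w = x = -2
∂L/∂w = 0 × -2 = 0

Claimed value: 0
Correct: The correct gradient is 0.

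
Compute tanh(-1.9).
-0.9562

tanh(-1.9) = (e^(-1.9) - e^(1.9))/(e^(-1.9) + e^(1.9)) = -0.9562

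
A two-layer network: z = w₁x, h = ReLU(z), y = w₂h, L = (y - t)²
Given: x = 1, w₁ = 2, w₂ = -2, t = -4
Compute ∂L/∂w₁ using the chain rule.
∂L/∂w₁ = 0

Forward pass:
z = w₁x = 2×1 = 2
h = ReLU(2) = 2
y = w₂h = -2×2 = -4

Backward pass:
∂L/∂y = 2(y - t) = 2(-4 - -4) = 0
∂y/∂h = w₂ = -2
∂h/∂z = 1 (ReLU derivative)
∂z/∂w₁ = x = 1

∂L/∂w₁ = 0 × -2 × 1 × 1 = 0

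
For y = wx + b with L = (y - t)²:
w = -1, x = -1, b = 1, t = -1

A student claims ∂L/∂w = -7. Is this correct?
Incorrect

y = (-1)(-1) + 1 = 2
∂L/∂y = 2(y - t) = 2(2 - -1) = 6
∂y/∂w = x = -1
∂L/∂w = 6 × -1 = -6

Claimed value: -7
Incorrect: The correct gradient is -6.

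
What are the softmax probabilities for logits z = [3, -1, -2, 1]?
p = [0.8618, 0.0158, 0.0058, 0.1166]

exp(z) = [20.09, 0.3679, 0.1353, 2.718]
Sum = 23.31
p = [0.8618, 0.0158, 0.0058, 0.1166]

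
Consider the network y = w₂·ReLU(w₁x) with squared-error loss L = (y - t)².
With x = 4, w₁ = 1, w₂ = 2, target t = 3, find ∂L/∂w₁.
∂L/∂w₁ = 80

Forward pass:
z = w₁x = 1×4 = 4
h = ReLU(4) = 4
y = w₂h = 2×4 = 8

Backward pass:
∂L/∂y = 2(y - t) = 2(8 - 3) = 10
∂y/∂h = w₂ = 2
∂h/∂z = 1 (ReLU derivative)
∂z/∂w₁ = x = 4

∂L/∂w₁ = 10 × 2 × 1 × 4 = 80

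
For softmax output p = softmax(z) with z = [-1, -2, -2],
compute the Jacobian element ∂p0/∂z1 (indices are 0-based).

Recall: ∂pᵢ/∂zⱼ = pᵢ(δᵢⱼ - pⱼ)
∂p0/∂z1 = -0.1221

p = softmax(z) = [0.5761, 0.2119, 0.2119]
p0 = 0.5761, p1 = 0.2119

∂p0/∂z1 = -p0 × p1 = -0.5761 × 0.2119 = -0.1221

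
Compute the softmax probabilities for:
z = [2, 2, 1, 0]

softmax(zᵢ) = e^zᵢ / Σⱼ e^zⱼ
p = [0.3995, 0.3995, 0.147, 0.0541]

exp(z) = [7.389, 7.389, 2.718, 1]
Sum = 18.5
p = [0.3995, 0.3995, 0.147, 0.0541]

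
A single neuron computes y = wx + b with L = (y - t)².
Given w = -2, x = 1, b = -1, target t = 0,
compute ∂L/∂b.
∂L/∂b = -6

y = wx + b = (-2)(1) + -1 = -3
∂L/∂y = 2(y - t) = 2(-3 - 0) = -6
∂y/∂b = 1
∂L/∂b = ∂L/∂y · ∂y/∂b = -6 × 1 = -6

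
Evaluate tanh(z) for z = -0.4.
-0.3799

tanh(-0.4) = (e^(-0.4) - e^(0.4))/(e^(-0.4) + e^(0.4)) = -0.3799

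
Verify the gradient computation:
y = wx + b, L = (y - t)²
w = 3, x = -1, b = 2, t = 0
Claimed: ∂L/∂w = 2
Correct

y = (3)(-1) + 2 = -1
∂L/∂y = 2(y - t) = 2(-1 - 0) = -2
∂y/∂w = x = -1
∂L/∂w = -2 × -1 = 2

Claimed value: 2
Correct: The correct gradient is 2.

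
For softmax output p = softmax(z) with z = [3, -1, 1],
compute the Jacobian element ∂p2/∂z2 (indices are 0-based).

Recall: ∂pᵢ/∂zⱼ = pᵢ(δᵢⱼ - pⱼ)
∂p2/∂z2 = 0.1035

p = softmax(z) = [0.8668, 0.01588, 0.1173]
p2 = 0.1173

∂p2/∂z2 = p2(1 - p2) = 0.1173 × (1 - 0.1173) = 0.1035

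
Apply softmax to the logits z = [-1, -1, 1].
p = [0.1065, 0.1065, 0.787]

exp(z) = [0.3679, 0.3679, 2.718]
Sum = 3.454
p = [0.1065, 0.1065, 0.787]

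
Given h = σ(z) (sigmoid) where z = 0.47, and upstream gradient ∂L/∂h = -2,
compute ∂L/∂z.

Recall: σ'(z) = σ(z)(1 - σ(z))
∂L/∂z = -0.4734

σ(0.47) = 0.6154
σ'(0.47) = σ(0.47)(1 - σ(0.47)) = 0.6154 × 0.3846 = 0.2367
∂L/∂z = ∂L/∂h · σ'(z) = -2 × 0.2367 = -0.4734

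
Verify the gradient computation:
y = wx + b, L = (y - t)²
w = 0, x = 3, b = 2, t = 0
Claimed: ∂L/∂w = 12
Correct

y = (0)(3) + 2 = 2
∂L/∂y = 2(y - t) = 2(2 - 0) = 4
∂y/∂w = x = 3
∂L/∂w = 4 × 3 = 12

Claimed value: 12
Correct: The correct gradient is 12.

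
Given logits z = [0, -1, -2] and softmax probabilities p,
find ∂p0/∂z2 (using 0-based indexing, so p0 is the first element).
∂p0/∂z2 = -0.05989

p = softmax(z) = [0.6652, 0.2447, 0.09003]
p0 = 0.6652, p2 = 0.09003

∂p0/∂z2 = -p0 × p2 = -0.6652 × 0.09003 = -0.05989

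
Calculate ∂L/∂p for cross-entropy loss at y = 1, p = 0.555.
∂L/∂p = -1.802

∂L/∂p = -y/p + (1-y)/(1-p) = -1/0.555 + 0 = -1.802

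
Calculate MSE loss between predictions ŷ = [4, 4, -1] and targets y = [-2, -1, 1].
MSE = 21.67

MSE = (1/3)((4--2)² + (4--1)² + (-1-1)²) = (1/3)(36 + 25 + 4) = 21.67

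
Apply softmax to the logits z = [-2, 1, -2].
p = [0.0453, 0.9094, 0.0453]

exp(z) = [0.1353, 2.718, 0.1353]
Sum = 2.989
p = [0.0453, 0.9094, 0.0453]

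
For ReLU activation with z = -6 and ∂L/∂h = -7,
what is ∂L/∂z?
∂L/∂z = 0

h = ReLU(-6) = 0
Since z < 0: ∂h/∂z = 0
∂L/∂z = ∂L/∂h · ∂h/∂z = -7 × 0 = 0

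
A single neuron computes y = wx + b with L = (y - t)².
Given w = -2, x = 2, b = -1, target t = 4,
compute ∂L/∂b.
∂L/∂b = -18

y = wx + b = (-2)(2) + -1 = -5
∂L/∂y = 2(y - t) = 2(-5 - 4) = -18
∂y/∂b = 1
∂L/∂b = ∂L/∂y · ∂y/∂b = -18 × 1 = -18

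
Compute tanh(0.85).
0.6911

tanh(0.85) = (e^(0.85) - e^(-0.85))/(e^(0.85) + e^(-0.85)) = 0.6911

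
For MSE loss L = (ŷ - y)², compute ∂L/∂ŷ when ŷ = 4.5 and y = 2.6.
∂L/∂ŷ = 3.8

∂L/∂ŷ = 2(ŷ - y) = 2(4.5 - 2.6) = 2(1.9) = 3.8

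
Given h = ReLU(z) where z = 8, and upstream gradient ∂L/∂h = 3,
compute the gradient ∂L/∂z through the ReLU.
∂L/∂z = 3

h = ReLU(8) = 8
Since z > 0: ∂h/∂z = 1
∂L/∂z = ∂L/∂h · ∂h/∂z = 3 × 1 = 3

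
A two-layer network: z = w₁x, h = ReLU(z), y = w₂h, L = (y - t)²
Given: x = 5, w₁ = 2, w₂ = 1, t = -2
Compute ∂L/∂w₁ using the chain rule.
∂L/∂w₁ = 120

Forward pass:
z = w₁x = 2×5 = 10
h = ReLU(10) = 10
y = w₂h = 1×10 = 10

Backward pass:
∂L/∂y = 2(y - t) = 2(10 - -2) = 24
∂y/∂h = w₂ = 1
∂h/∂z = 1 (ReLU derivative)
∂z/∂w₁ = x = 5

∂L/∂w₁ = 24 × 1 × 1 × 5 = 120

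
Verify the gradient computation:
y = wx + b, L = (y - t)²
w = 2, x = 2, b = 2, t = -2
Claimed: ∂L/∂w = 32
Correct

y = (2)(2) + 2 = 6
∂L/∂y = 2(y - t) = 2(6 - -2) = 16
∂y/∂w = x = 2
∂L/∂w = 16 × 2 = 32

Claimed value: 32
Correct: The correct gradient is 32.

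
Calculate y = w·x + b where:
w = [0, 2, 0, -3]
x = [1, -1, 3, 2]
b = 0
y = -8

y = (0)(1) + (2)(-1) + (0)(3) + (-3)(2) + 0 = -8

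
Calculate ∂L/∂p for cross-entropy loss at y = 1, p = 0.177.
∂L/∂p = -5.65

∂L/∂p = -y/p + (1-y)/(1-p) = -1/0.177 + 0 = -5.65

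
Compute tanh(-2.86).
-0.9935

tanh(-2.86) = (e^(-2.86) - e^(2.86))/(e^(-2.86) + e^(2.86)) = -0.9935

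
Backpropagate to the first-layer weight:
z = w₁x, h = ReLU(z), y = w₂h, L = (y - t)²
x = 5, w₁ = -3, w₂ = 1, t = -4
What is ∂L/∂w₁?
∂L/∂w₁ = 0

Forward pass:
z = w₁x = -3×5 = -15
h = ReLU(-15) = 0
y = w₂h = 1×0 = 0

Backward pass:
∂L/∂y = 2(y - t) = 2(0 - -4) = 8
∂y/∂h = w₂ = 1
∂h/∂z = 0 (ReLU derivative)
∂z/∂w₁ = x = 5

∂L/∂w₁ = 8 × 1 × 0 × 5 = 0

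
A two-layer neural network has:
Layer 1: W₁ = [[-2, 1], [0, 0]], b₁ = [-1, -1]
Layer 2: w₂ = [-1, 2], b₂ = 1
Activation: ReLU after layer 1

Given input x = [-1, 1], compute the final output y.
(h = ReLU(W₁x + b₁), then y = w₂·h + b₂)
y = -1

Layer 1 pre-activation: z₁ = [2, -1]
After ReLU: h = [2, 0]
Layer 2 output: y = -1×2 + 2×0 + 1 = -1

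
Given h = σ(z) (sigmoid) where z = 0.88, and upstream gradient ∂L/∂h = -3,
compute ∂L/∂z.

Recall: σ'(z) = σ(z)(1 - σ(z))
∂L/∂z = -0.6217

σ(0.88) = 0.7068
σ'(0.88) = σ(0.88)(1 - σ(0.88)) = 0.7068 × 0.2932 = 0.2072
∂L/∂z = ∂L/∂h · σ'(z) = -3 × 0.2072 = -0.6217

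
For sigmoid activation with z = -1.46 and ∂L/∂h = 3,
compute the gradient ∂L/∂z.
∂L/∂z = 0.4588

σ(-1.46) = 0.1885
σ'(-1.46) = σ(-1.46)(1 - σ(-1.46)) = 0.1885 × 0.8115 = 0.1529
∂L/∂z = ∂L/∂h · σ'(z) = 3 × 0.1529 = 0.4588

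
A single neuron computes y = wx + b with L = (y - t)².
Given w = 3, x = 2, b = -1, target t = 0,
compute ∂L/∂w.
∂L/∂w = 20

y = wx + b = (3)(2) + -1 = 5
∂L/∂y = 2(y - t) = 2(5 - 0) = 10
∂y/∂w = x = 2
∂L/∂w = ∂L/∂y · ∂y/∂w = 10 × 2 = 20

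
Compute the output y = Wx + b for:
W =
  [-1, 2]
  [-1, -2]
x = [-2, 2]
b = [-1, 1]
y = [5, -1]

Wx = [-1×-2 + 2×2, -1×-2 + -2×2]
   = [6, -2]
y = Wx + b = [6 + -1, -2 + 1] = [5, -1]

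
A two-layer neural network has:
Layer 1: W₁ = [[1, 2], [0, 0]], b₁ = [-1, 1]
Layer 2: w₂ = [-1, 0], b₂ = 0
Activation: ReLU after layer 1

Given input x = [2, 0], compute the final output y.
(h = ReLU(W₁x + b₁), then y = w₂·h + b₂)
y = -1

Layer 1 pre-activation: z₁ = [1, 1]
After ReLU: h = [1, 1]
Layer 2 output: y = -1×1 + 0×1 + 0 = -1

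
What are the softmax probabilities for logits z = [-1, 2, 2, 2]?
p = [0.0163, 0.3279, 0.3279, 0.3279]

exp(z) = [0.3679, 7.389, 7.389, 7.389]
Sum = 22.54
p = [0.0163, 0.3279, 0.3279, 0.3279]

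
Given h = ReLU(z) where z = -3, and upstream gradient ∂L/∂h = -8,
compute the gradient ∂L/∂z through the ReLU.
∂L/∂z = 0

h = ReLU(-3) = 0
Since z < 0: ∂h/∂z = 0
∂L/∂z = ∂L/∂h · ∂h/∂z = -8 × 0 = 0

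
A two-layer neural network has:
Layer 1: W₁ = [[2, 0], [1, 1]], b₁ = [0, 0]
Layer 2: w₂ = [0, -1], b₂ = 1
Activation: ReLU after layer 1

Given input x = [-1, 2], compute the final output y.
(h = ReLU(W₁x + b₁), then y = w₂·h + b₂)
y = 0

Layer 1 pre-activation: z₁ = [-2, 1]
After ReLU: h = [0, 1]
Layer 2 output: y = 0×0 + -1×1 + 1 = 0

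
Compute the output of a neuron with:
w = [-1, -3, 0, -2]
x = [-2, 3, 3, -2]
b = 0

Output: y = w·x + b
y = -3

y = (-1)(-2) + (-3)(3) + (0)(3) + (-2)(-2) + 0 = -3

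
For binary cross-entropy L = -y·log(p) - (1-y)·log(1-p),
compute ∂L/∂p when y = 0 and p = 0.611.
∂L/∂p = 2.571

∂L/∂p = -y/p + (1-y)/(1-p) = 0 + 1/0.389 = 2.571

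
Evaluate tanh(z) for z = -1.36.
-0.8764

tanh(-1.36) = (e^(-1.36) - e^(1.36))/(e^(-1.36) + e^(1.36)) = -0.8764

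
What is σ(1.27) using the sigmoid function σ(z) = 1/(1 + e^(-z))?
0.7807

sigmoid(1.27) = 1/(1 + e^(-1.27)) = 1/(1 + 0.2808) = 0.7807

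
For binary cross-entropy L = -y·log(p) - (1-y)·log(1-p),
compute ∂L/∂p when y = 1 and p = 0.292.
∂L/∂p = -3.425

∂L/∂p = -y/p + (1-y)/(1-p) = -1/0.292 + 0 = -3.425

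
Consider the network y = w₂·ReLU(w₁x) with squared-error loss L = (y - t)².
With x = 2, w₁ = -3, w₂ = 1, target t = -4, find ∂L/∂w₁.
∂L/∂w₁ = 0

Forward pass:
z = w₁x = -3×2 = -6
h = ReLU(-6) = 0
y = w₂h = 1×0 = 0

Backward pass:
∂L/∂y = 2(y - t) = 2(0 - -4) = 8
∂y/∂h = w₂ = 1
∂h/∂z = 0 (ReLU derivative)
∂z/∂w₁ = x = 2

∂L/∂w₁ = 8 × 1 × 0 × 2 = 0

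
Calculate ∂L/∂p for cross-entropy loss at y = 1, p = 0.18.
∂L/∂p = -5.556

∂L/∂p = -y/p + (1-y)/(1-p) = -1/0.18 + 0 = -5.556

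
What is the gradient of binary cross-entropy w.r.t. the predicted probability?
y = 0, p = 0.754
∂L/∂p = 4.065

∂L/∂p = -y/p + (1-y)/(1-p) = 0 + 1/0.246 = 4.065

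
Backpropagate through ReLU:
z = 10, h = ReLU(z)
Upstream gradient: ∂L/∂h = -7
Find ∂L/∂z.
∂L/∂z = -7

h = ReLU(10) = 10
Since z > 0: ∂h/∂z = 1
∂L/∂z = ∂L/∂h · ∂h/∂z = -7 × 1 = -7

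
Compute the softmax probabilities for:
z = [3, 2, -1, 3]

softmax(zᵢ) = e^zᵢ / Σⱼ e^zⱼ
p = [0.4191, 0.1542, 0.0077, 0.4191]

exp(z) = [20.09, 7.389, 0.3679, 20.09]
Sum = 47.93
p = [0.4191, 0.1542, 0.0077, 0.4191]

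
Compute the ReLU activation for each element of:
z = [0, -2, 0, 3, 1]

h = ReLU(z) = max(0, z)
h = [0, 0, 0, 3, 1]

ReLU applied element-wise: max(0,0)=0, max(0,-2)=0, max(0,0)=0, max(0,3)=3, max(0,1)=1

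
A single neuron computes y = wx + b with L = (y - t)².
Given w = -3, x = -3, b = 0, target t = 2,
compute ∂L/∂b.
∂L/∂b = 14

y = wx + b = (-3)(-3) + 0 = 9
∂L/∂y = 2(y - t) = 2(9 - 2) = 14
∂y/∂b = 1
∂L/∂b = ∂L/∂y · ∂y/∂b = 14 × 1 = 14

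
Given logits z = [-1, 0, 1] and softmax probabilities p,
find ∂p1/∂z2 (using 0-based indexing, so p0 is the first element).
∂p1/∂z2 = -0.1628

p = softmax(z) = [0.09003, 0.2447, 0.6652]
p1 = 0.2447, p2 = 0.6652

∂p1/∂z2 = -p1 × p2 = -0.2447 × 0.6652 = -0.1628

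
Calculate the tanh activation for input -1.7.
-0.9354

tanh(-1.7) = (e^(-1.7) - e^(1.7))/(e^(-1.7) + e^(1.7)) = -0.9354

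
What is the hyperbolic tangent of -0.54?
-0.493

tanh(-0.54) = (e^(-0.54) - e^(0.54))/(e^(-0.54) + e^(0.54)) = -0.493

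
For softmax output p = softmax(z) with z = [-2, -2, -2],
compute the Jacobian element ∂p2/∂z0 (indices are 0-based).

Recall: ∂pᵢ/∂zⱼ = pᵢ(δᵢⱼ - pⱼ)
∂p2/∂z0 = -0.1111

p = softmax(z) = [0.3333, 0.3333, 0.3333]
p2 = 0.3333, p0 = 0.3333

∂p2/∂z0 = -p2 × p0 = -0.3333 × 0.3333 = -0.1111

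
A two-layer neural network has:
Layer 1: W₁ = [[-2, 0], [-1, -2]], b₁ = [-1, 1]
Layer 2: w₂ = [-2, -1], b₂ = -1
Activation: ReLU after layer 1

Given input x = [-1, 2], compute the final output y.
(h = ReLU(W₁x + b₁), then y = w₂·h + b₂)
y = -3

Layer 1 pre-activation: z₁ = [1, -2]
After ReLU: h = [1, 0]
Layer 2 output: y = -2×1 + -1×0 + -1 = -3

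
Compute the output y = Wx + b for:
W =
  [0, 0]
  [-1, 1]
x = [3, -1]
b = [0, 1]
y = [0, -3]

Wx = [0×3 + 0×-1, -1×3 + 1×-1]
   = [0, -4]
y = Wx + b = [0 + 0, -4 + 1] = [0, -3]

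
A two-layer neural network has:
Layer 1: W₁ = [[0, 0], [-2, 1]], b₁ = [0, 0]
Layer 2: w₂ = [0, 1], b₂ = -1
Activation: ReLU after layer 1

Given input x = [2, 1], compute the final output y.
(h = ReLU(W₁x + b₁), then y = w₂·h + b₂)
y = -1

Layer 1 pre-activation: z₁ = [0, -3]
After ReLU: h = [0, 0]
Layer 2 output: y = 0×0 + 1×0 + -1 = -1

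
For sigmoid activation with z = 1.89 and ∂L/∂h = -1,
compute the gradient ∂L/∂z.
∂L/∂z = -0.114

σ(1.89) = 0.8688
σ'(1.89) = σ(1.89)(1 - σ(1.89)) = 0.8688 × 0.1312 = 0.114
∂L/∂z = ∂L/∂h · σ'(z) = -1 × 0.114 = -0.114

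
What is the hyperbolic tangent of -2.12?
-0.9716

tanh(-2.12) = (e^(-2.12) - e^(2.12))/(e^(-2.12) + e^(2.12)) = -0.9716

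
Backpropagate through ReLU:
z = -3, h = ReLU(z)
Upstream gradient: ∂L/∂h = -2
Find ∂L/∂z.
∂L/∂z = 0

h = ReLU(-3) = 0
Since z < 0: ∂h/∂z = 0
∂L/∂z = ∂L/∂h · ∂h/∂z = -2 × 0 = 0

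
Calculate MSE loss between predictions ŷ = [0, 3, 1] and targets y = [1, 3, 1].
MSE = 0.3333

MSE = (1/3)((0-1)² + (3-3)² + (1-1)²) = (1/3)(1 + 0 + 0) = 0.3333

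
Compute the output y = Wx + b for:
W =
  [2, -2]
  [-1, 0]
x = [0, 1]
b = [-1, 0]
y = [-3, 0]

Wx = [2×0 + -2×1, -1×0 + 0×1]
   = [-2, 0]
y = Wx + b = [-2 + -1, 0 + 0] = [-3, 0]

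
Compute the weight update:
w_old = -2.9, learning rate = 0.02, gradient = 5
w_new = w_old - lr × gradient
w_new = -3

w_new = w - η·∂L/∂w = -2.9 - 0.02×(5) = -2.9 - (0.1) = -3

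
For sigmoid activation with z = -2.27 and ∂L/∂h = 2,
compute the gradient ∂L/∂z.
∂L/∂z = 0.1697

σ(-2.27) = 0.09364
σ'(-2.27) = σ(-2.27)(1 - σ(-2.27)) = 0.09364 × 0.9064 = 0.08487
∂L/∂z = ∂L/∂h · σ'(z) = 2 × 0.08487 = 0.1697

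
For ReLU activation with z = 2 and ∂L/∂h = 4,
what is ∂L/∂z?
∂L/∂z = 4

h = ReLU(2) = 2
Since z > 0: ∂h/∂z = 1
∂L/∂z = ∂L/∂h · ∂h/∂z = 4 × 1 = 4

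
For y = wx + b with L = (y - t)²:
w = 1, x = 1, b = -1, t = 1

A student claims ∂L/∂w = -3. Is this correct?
Incorrect

y = (1)(1) + -1 = 0
∂L/∂y = 2(y - t) = 2(0 - 1) = -2
∂y/∂w = x = 1
∂L/∂w = -2 × 1 = -2

Claimed value: -3
Incorrect: The correct gradient is -2.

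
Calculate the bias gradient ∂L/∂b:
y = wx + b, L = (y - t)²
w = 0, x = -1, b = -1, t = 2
∂L/∂b = -6

y = wx + b = (0)(-1) + -1 = -1
∂L/∂y = 2(y - t) = 2(-1 - 2) = -6
∂y/∂b = 1
∂L/∂b = ∂L/∂y · ∂y/∂b = -6 × 1 = -6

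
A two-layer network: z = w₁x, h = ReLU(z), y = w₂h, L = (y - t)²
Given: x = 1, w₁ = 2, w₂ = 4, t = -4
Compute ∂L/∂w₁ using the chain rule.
∂L/∂w₁ = 96

Forward pass:
z = w₁x = 2×1 = 2
h = ReLU(2) = 2
y = w₂h = 4×2 = 8

Backward pass:
∂L/∂y = 2(y - t) = 2(8 - -4) = 24
∂y/∂h = w₂ = 4
∂h/∂z = 1 (ReLU derivative)
∂z/∂w₁ = x = 1

∂L/∂w₁ = 24 × 4 × 1 × 1 = 96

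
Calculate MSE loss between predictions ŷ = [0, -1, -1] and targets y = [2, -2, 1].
MSE = 3

MSE = (1/3)((0-2)² + (-1--2)² + (-1-1)²) = (1/3)(4 + 1 + 4) = 3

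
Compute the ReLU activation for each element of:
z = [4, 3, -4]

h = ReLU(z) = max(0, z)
h = [4, 3, 0]

ReLU applied element-wise: max(0,4)=4, max(0,3)=3, max(0,-4)=0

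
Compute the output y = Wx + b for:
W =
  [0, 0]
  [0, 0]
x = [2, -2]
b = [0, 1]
y = [0, 1]

Wx = [0×2 + 0×-2, 0×2 + 0×-2]
   = [0, 0]
y = Wx + b = [0 + 0, 0 + 1] = [0, 1]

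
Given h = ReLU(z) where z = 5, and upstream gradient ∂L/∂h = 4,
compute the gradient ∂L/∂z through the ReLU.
∂L/∂z = 4

h = ReLU(5) = 5
Since z > 0: ∂h/∂z = 1
∂L/∂z = ∂L/∂h · ∂h/∂z = 4 × 1 = 4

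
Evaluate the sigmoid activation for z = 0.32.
0.5793

sigmoid(0.32) = 1/(1 + e^(-0.32)) = 1/(1 + 0.7261) = 0.5793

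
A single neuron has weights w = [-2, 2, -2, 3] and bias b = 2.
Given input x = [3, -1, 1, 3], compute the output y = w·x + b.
y = 1

y = (-2)(3) + (2)(-1) + (-2)(1) + (3)(3) + 2 = 1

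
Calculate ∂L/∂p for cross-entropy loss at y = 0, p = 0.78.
∂L/∂p = 4.545

∂L/∂p = -y/p + (1-y)/(1-p) = 0 + 1/0.22 = 4.545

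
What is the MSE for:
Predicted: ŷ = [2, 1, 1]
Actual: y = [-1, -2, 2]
MSE = 6.333

MSE = (1/3)((2--1)² + (1--2)² + (1-2)²) = (1/3)(9 + 9 + 1) = 6.333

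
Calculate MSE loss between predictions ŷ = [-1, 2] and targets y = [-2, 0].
MSE = 2.5

MSE = (1/2)((-1--2)² + (2-0)²) = (1/2)(1 + 4) = 2.5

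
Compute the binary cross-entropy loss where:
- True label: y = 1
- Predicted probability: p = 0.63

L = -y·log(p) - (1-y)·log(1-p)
L = 0.462

L = -1·log(0.63) - 0·log(0.37) = -log(0.63) = 0.462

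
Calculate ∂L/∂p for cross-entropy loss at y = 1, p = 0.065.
∂L/∂p = -15.38

∂L/∂p = -y/p + (1-y)/(1-p) = -1/0.065 + 0 = -15.38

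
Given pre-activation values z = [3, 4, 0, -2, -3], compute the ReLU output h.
h = [3, 4, 0, 0, 0]

ReLU applied element-wise: max(0,3)=3, max(0,4)=4, max(0,0)=0, max(0,-2)=0, max(0,-3)=0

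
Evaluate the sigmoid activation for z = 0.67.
0.6615

sigmoid(0.67) = 1/(1 + e^(-0.67)) = 1/(1 + 0.5117) = 0.6615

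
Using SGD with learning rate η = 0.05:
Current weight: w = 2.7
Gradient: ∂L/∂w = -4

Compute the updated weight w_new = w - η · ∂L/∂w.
w_new = 2.9

w_new = w - η·∂L/∂w = 2.7 - 0.05×(-4) = 2.7 - (-0.2) = 2.9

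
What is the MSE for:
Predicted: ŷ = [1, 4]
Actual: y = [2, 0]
MSE = 8.5

MSE = (1/2)((1-2)² + (4-0)²) = (1/2)(1 + 16) = 8.5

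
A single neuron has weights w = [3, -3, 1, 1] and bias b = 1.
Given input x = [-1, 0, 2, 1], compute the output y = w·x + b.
y = 1

y = (3)(-1) + (-3)(0) + (1)(2) + (1)(1) + 1 = 1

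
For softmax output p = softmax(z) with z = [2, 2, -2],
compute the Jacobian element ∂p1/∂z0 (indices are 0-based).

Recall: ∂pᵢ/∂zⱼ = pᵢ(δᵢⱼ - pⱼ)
∂p1/∂z0 = -0.2455

p = softmax(z) = [0.4955, 0.4955, 0.009075]
p1 = 0.4955, p0 = 0.4955

∂p1/∂z0 = -p1 × p0 = -0.4955 × 0.4955 = -0.2455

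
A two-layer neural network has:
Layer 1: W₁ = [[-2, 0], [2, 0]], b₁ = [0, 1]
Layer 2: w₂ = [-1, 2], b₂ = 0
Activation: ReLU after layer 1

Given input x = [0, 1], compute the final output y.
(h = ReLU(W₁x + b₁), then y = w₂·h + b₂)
y = 2

Layer 1 pre-activation: z₁ = [0, 1]
After ReLU: h = [0, 1]
Layer 2 output: y = -1×0 + 2×1 + 0 = 2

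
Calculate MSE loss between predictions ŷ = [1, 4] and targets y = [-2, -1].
MSE = 17

MSE = (1/2)((1--2)² + (4--1)²) = (1/2)(9 + 25) = 17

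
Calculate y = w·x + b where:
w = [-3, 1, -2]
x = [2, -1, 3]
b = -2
y = -15

y = (-3)(2) + (1)(-1) + (-2)(3) + -2 = -15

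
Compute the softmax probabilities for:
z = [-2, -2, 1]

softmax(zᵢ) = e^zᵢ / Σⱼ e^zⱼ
p = [0.0453, 0.0453, 0.9094]

exp(z) = [0.1353, 0.1353, 2.718]
Sum = 2.989
p = [0.0453, 0.0453, 0.9094]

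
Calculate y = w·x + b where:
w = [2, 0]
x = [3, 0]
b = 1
y = 7

y = (2)(3) + (0)(0) + 1 = 7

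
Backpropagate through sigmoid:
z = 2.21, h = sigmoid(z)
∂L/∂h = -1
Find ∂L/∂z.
∂L/∂z = -0.08908

σ(2.21) = 0.9011
σ'(2.21) = σ(2.21)(1 - σ(2.21)) = 0.9011 × 0.09886 = 0.08908
∂L/∂z = ∂L/∂h · σ'(z) = -1 × 0.08908 = -0.08908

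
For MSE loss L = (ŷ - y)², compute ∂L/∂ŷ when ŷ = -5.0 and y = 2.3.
∂L/∂ŷ = -14.6

∂L/∂ŷ = 2(ŷ - y) = 2(-5.0 - 2.3) = 2(-7.3) = -14.6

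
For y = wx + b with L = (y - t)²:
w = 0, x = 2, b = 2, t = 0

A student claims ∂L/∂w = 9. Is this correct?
Incorrect

y = (0)(2) + 2 = 2
∂L/∂y = 2(y - t) = 2(2 - 0) = 4
∂y/∂w = x = 2
∂L/∂w = 4 × 2 = 8

Claimed value: 9
Incorrect: The correct gradient is 8.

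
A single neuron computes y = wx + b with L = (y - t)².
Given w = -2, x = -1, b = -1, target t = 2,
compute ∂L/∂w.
∂L/∂w = 2

y = wx + b = (-2)(-1) + -1 = 1
∂L/∂y = 2(y - t) = 2(1 - 2) = -2
∂y/∂w = x = -1
∂L/∂w = ∂L/∂y · ∂y/∂w = -2 × -1 = 2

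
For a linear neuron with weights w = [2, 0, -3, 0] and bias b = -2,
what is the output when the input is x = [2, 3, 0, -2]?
y = 2

y = (2)(2) + (0)(3) + (-3)(0) + (0)(-2) + -2 = 2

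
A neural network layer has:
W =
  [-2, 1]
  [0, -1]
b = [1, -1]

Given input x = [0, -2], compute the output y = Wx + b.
y = [-1, 1]

Wx = [-2×0 + 1×-2, 0×0 + -1×-2]
   = [-2, 2]
y = Wx + b = [-2 + 1, 2 + -1] = [-1, 1]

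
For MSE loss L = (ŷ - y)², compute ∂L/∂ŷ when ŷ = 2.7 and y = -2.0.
∂L/∂ŷ = 9.4

∂L/∂ŷ = 2(ŷ - y) = 2(2.7 - -2.0) = 2(4.7) = 9.4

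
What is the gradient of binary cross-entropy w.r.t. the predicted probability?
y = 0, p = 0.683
∂L/∂p = 3.155

∂L/∂p = -y/p + (1-y)/(1-p) = 0 + 1/0.317 = 3.155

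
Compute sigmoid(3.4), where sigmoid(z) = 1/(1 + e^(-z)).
0.9677

sigmoid(3.4) = 1/(1 + e^(-3.4)) = 1/(1 + 0.03337) = 0.9677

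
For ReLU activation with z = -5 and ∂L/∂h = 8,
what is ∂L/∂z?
∂L/∂z = 0

h = ReLU(-5) = 0
Since z < 0: ∂h/∂z = 0
∂L/∂z = ∂L/∂h · ∂h/∂z = 8 × 0 = 0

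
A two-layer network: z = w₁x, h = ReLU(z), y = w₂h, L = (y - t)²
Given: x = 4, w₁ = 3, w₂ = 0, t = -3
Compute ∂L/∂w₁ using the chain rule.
∂L/∂w₁ = 0

Forward pass:
z = w₁x = 3×4 = 12
h = ReLU(12) = 12
y = w₂h = 0×12 = 0

Backward pass:
∂L/∂y = 2(y - t) = 2(0 - -3) = 6
∂y/∂h = w₂ = 0
∂h/∂z = 1 (ReLU derivative)
∂z/∂w₁ = x = 4

∂L/∂w₁ = 6 × 0 × 1 × 4 = 0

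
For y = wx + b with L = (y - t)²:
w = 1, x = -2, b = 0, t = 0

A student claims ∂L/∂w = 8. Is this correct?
Correct

y = (1)(-2) + 0 = -2
∂L/∂y = 2(y - t) = 2(-2 - 0) = -4
∂y/∂w = x = -2
∂L/∂w = -4 × -2 = 8

Claimed value: 8
Correct: The correct gradient is 8.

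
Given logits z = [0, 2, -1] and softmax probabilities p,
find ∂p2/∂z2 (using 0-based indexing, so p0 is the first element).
∂p2/∂z2 = 0.04025

p = softmax(z) = [0.1142, 0.8438, 0.04201]
p2 = 0.04201

∂p2/∂z2 = p2(1 - p2) = 0.04201 × (1 - 0.04201) = 0.04025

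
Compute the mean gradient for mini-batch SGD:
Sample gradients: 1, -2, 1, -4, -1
Average gradient = -1

Average = (1/5)(1 + -2 + 1 + -4 + -1) = -5/5 = -1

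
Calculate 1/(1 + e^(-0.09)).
0.5225

sigmoid(0.09) = 1/(1 + e^(-0.09)) = 1/(1 + 0.9139) = 0.5225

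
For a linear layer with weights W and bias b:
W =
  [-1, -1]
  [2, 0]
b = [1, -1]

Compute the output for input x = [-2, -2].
y = [5, -5]

Wx = [-1×-2 + -1×-2, 2×-2 + 0×-2]
   = [4, -4]
y = Wx + b = [4 + 1, -4 + -1] = [5, -5]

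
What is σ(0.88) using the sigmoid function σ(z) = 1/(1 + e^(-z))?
0.7068

sigmoid(0.88) = 1/(1 + e^(-0.88)) = 1/(1 + 0.4148) = 0.7068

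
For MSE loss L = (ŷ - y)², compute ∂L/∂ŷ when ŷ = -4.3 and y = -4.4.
∂L/∂ŷ = 0.2

∂L/∂ŷ = 2(ŷ - y) = 2(-4.3 - -4.4) = 2(0.1) = 0.2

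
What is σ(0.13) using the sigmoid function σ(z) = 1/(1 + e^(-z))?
0.5325

sigmoid(0.13) = 1/(1 + e^(-0.13)) = 1/(1 + 0.8781) = 0.5325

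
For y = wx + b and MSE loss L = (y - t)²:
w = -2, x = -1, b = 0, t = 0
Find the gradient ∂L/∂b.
∂L/∂b = 4

y = wx + b = (-2)(-1) + 0 = 2
∂L/∂y = 2(y - t) = 2(2 - 0) = 4
∂y/∂b = 1
∂L/∂b = ∂L/∂y · ∂y/∂b = 4 × 1 = 4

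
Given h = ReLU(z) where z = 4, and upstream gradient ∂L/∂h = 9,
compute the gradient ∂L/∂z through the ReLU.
∂L/∂z = 9

h = ReLU(4) = 4
Since z > 0: ∂h/∂z = 1
∂L/∂z = ∂L/∂h · ∂h/∂z = 9 × 1 = 9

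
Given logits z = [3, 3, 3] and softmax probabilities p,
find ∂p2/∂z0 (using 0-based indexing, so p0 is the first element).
∂p2/∂z0 = -0.1111

p = softmax(z) = [0.3333, 0.3333, 0.3333]
p2 = 0.3333, p0 = 0.3333

∂p2/∂z0 = -p2 × p0 = -0.3333 × 0.3333 = -0.1111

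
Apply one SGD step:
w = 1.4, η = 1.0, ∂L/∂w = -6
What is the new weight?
w_new = 7.4

w_new = w - η·∂L/∂w = 1.4 - 1.0×(-6) = 1.4 - (-6) = 7.4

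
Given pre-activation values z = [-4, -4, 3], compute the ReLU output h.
h = [0, 0, 3]

ReLU applied element-wise: max(0,-4)=0, max(0,-4)=0, max(0,3)=3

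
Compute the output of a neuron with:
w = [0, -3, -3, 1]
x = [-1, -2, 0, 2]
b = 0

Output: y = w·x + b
y = 8

y = (0)(-1) + (-3)(-2) + (-3)(0) + (1)(2) + 0 = 8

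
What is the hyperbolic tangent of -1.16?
-0.821

tanh(-1.16) = (e^(-1.16) - e^(1.16))/(e^(-1.16) + e^(1.16)) = -0.821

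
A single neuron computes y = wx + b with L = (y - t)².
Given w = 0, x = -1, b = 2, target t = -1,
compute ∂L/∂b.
∂L/∂b = 6

y = wx + b = (0)(-1) + 2 = 2
∂L/∂y = 2(y - t) = 2(2 - -1) = 6
∂y/∂b = 1
∂L/∂b = ∂L/∂y · ∂y/∂b = 6 × 1 = 6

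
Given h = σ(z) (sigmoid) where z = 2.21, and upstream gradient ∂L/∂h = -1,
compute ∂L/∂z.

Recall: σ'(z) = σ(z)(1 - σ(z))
∂L/∂z = -0.08908

σ(2.21) = 0.9011
σ'(2.21) = σ(2.21)(1 - σ(2.21)) = 0.9011 × 0.09886 = 0.08908
∂L/∂z = ∂L/∂h · σ'(z) = -1 × 0.08908 = -0.08908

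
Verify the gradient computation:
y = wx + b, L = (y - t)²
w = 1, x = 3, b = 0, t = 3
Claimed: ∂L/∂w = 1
Incorrect

y = (1)(3) + 0 = 3
∂L/∂y = 2(y - t) = 2(3 - 3) = 0
∂y/∂w = x = 3
∂L/∂w = 0 × 3 = 0

Claimed value: 1
Incorrect: The correct gradient is 0.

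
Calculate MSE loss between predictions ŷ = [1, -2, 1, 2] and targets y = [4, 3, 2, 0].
MSE = 9.75

MSE = (1/4)((1-4)² + (-2-3)² + (1-2)² + (2-0)²) = (1/4)(9 + 25 + 1 + 4) = 9.75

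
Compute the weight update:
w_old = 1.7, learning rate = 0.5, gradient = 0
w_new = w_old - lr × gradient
w_new = 1.7

w_new = w - η·∂L/∂w = 1.7 - 0.5×(0) = 1.7 - (0) = 1.7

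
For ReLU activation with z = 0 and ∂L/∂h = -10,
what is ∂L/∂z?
∂L/∂z = 0

h = ReLU(0) = 0
At z = 0: ∂h/∂z = 0 (by convention)
∂L/∂z = ∂L/∂h · ∂h/∂z = -10 × 0 = 0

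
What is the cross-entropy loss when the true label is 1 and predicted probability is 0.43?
L = 0.844

L = -1·log(0.43) - 0·log(0.57) = -log(0.43) = 0.844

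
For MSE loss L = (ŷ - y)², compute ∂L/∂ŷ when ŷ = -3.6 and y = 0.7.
∂L/∂ŷ = -8.6

∂L/∂ŷ = 2(ŷ - y) = 2(-3.6 - 0.7) = 2(-4.3) = -8.6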